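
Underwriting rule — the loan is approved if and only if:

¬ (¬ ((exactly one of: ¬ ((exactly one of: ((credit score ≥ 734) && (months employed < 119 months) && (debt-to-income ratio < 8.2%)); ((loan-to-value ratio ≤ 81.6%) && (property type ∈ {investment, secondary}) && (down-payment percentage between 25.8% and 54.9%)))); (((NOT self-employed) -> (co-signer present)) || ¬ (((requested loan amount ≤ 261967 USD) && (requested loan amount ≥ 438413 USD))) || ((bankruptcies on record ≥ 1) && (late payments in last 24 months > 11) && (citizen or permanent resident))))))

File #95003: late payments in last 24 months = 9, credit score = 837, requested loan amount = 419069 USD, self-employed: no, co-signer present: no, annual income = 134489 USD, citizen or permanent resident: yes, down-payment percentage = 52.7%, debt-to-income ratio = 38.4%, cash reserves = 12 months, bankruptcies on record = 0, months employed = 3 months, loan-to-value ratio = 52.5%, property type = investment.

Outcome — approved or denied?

Approved

Atomic conditions:
  credit score ≥ 734: 837 ≥ 734 is true
  months employed < 119 months: 3 < 119 is true
  debt-to-income ratio < 8.2%: 38.4 < 8.2 is false
  loan-to-value ratio ≤ 81.6%: 52.5 ≤ 81.6 is true
  property type ∈ {investment, secondary}: investment is in the set → true
  down-payment percentage between 25.8% and 54.9%: 52.7 in [25.8, 54.9] is true
  NOT self-employed: no → true
  co-signer present: no → false
  requested loan amount ≤ 261967 USD: 419069 ≤ 261967 is false
  requested loan amount ≥ 438413 USD: 419069 ≥ 438413 is false
  bankruptcies on record ≥ 1: 0 ≥ 1 is false
  late payments in last 24 months > 11: 9 > 11 is false
  citizen or permanent resident: yes → true
Combine:
[1.1.1.1.1] true AND true AND false = false
[1.1.1.1.2] true AND true AND true = true
[1.1.1.1] exactly-one(false, true) = true
[1.1.1] NOT true = false
[1.1.2.1] true → false = false
[1.1.2.2.1] false AND false = false
[1.1.2.2] NOT false = true
[1.1.2.3] false AND false AND true = false
[1.1.2] false OR true OR false = true
[1.1] exactly-one(false, true) = true
[1] NOT true = false
[root] NOT false = true
Overall: true → approved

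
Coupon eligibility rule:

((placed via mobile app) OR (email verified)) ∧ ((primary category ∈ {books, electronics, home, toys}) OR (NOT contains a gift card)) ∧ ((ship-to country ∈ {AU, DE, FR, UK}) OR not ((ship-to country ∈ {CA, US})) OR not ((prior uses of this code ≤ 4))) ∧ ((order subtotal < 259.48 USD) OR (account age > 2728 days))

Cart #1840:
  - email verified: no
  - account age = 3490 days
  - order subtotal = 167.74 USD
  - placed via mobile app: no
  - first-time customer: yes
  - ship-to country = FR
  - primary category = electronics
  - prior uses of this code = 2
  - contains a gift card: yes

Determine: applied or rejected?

Rejected

Atomic conditions:
  placed via mobile app: no → false
  email verified: no → false
  primary category ∈ {books, electronics, home, toys}: electronics is in the set → true
  NOT contains a gift card: yes → false
  ship-to country ∈ {AU, DE, FR, UK}: FR is in the set → true
  ship-to country ∈ {CA, US}: FR is not in the set → false
  prior uses of this code ≤ 4: 2 ≤ 4 is true
  order subtotal < 259.48 USD: 167.74 < 259.48 is true
  account age > 2728 days: 3490 > 2728 is true
Combine:
[1] false OR false = false
[2] true OR false = true
[3.2] NOT false = true
[3.3] NOT true = false
[3] true OR true OR false = true
[4] true OR true = true
[root] false AND true AND true AND true = false
Overall: false → rejected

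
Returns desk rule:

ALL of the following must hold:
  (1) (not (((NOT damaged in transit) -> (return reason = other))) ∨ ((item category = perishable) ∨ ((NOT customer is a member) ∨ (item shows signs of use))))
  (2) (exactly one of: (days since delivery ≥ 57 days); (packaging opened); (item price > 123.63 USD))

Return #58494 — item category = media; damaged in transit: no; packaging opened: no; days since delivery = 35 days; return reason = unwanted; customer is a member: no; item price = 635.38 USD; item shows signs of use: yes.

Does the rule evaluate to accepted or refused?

Accepted

Atomic conditions:
  NOT damaged in transit: no → true
  return reason = other: unwanted == other is false
  item category = perishable: media == perishable is false
  NOT customer is a member: no → true
  item shows signs of use: yes → true
  days since delivery ≥ 57 days: 35 ≥ 57 is false
  packaging opened: no → false
  item price > 123.63 USD: 635.38 > 123.63 is true
Combine:
[1.1.1] true → false = false
[1.1] NOT false = true
[1.2.2] true OR true = true
[1.2] false OR true = true
[1] true OR true = true
[2] exactly-one(false, false, true) = true
[root] true AND true = true
Overall: true → accepted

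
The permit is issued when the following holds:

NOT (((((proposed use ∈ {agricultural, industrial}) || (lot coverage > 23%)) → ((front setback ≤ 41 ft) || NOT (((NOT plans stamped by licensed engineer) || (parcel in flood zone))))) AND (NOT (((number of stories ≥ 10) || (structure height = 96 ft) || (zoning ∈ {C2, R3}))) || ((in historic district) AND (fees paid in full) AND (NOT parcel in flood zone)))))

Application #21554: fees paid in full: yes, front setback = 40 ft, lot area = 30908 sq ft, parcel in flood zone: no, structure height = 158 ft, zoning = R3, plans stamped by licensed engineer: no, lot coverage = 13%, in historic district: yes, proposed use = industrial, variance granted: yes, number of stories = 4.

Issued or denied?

Atomic conditions:
  proposed use ∈ {agricultural, industrial}: industrial is in the set → true
  lot coverage > 23%: 13 > 23 is false
  front setback ≤ 41 ft: 40 ≤ 41 is true
  NOT plans stamped by licensed engineer: no → true
  parcel in flood zone: no → false
  number of stories ≥ 10: 4 ≥ 10 is false
  structure height = 96 ft: 158 == 96 is false
  zoning ∈ {C2, R3}: R3 is in the set → true
  in historic district: yes → true
  fees paid in full: yes → true
  NOT parcel in flood zone: no → true
Combine:
[1.1.1] true OR false = true
[1.1.2.2.1] true OR false = true
[1.1.2.2] NOT true = false
[1.1.2] true OR false = true
[1.1] true → true = true
[1.2.1.1] false OR false OR true = true
[1.2.1] NOT true = false
[1.2.2] true AND true AND true = true
[1.2] false OR true = true
[1] true AND true = true
[root] NOT true = false
Overall: false → denied

Denied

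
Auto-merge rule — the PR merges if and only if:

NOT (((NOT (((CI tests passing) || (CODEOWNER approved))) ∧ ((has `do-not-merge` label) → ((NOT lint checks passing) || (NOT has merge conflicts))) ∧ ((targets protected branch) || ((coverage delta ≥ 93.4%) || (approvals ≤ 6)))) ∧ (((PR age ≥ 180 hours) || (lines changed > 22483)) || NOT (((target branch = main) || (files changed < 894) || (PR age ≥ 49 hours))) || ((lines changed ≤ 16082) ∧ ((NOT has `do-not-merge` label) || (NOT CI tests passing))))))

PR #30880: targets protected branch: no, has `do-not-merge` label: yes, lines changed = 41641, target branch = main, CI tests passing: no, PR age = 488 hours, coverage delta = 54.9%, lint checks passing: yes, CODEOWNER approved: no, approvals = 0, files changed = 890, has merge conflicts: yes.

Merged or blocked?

Atomic conditions:
  CI tests passing: no → false
  CODEOWNER approved: no → false
  has `do-not-merge` label: yes → true
  NOT lint checks passing: yes → false
  NOT has merge conflicts: yes → false
  targets protected branch: no → false
  coverage delta ≥ 93.4%: 54.9 ≥ 93.4 is false
  approvals ≤ 6: 0 ≤ 6 is true
  PR age ≥ 180 hours: 488 ≥ 180 is true
  lines changed > 22483: 41641 > 22483 is true
  target branch = main: main == main is true
  files changed < 894: 890 < 894 is true
  PR age ≥ 49 hours: 488 ≥ 49 is true
  lines changed ≤ 16082: 41641 ≤ 16082 is false
  NOT has `do-not-merge` label: yes → false
  NOT CI tests passing: no → true
Combine:
[1.1.1.1] false OR false = false
[1.1.1] NOT false = true
[1.1.2.2] false OR false = false
[1.1.2] true → false = false
[1.1.3.2] false OR true = true
[1.1.3] false OR true = true
[1.1] true AND false AND true = false
[1.2.1] true OR true = true
[1.2.2.1] true OR true OR true = true
[1.2.2] NOT true = false
[1.2.3.2] false OR true = true
[1.2.3] false AND true = false
[1.2] true OR false OR false = true
[1] false AND true = false
[root] NOT false = true
Overall: true → merged

Merged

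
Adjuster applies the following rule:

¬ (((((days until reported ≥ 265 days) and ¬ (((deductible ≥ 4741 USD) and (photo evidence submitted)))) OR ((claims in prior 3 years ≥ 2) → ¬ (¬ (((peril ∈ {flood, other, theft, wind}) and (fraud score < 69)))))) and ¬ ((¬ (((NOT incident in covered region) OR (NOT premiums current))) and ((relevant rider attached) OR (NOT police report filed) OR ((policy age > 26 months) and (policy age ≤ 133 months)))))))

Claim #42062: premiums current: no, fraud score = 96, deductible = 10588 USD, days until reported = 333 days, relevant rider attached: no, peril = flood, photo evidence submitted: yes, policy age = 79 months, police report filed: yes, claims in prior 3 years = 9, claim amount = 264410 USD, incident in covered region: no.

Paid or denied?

Atomic conditions:
  days until reported ≥ 265 days: 333 ≥ 265 is true
  deductible ≥ 4741 USD: 10588 ≥ 4741 is true
  photo evidence submitted: yes → true
  claims in prior 3 years ≥ 2: 9 ≥ 2 is true
  peril ∈ {flood, other, theft, wind}: flood is in the set → true
  fraud score < 69: 96 < 69 is false
  NOT incident in covered region: no → true
  NOT premiums current: no → true
  relevant rider attached: no → false
  NOT police report filed: yes → false
  policy age > 26 months: 79 > 26 is true
  policy age ≤ 133 months: 79 ≤ 133 is true
Combine:
[1.1.1.2.1] true AND true = true
[1.1.1.2] NOT true = false
[1.1.1] true AND false = false
[1.1.2.2.1.1] true AND false = false
[1.1.2.2.1] NOT false = true
[1.1.2.2] NOT true = false
[1.1.2] true → false = false
[1.1] false OR false = false
[1.2.1.1.1] true OR true = true
[1.2.1.1] NOT true = false
[1.2.1.2.3] true AND true = true
[1.2.1.2] false OR false OR true = true
[1.2.1] false AND true = false
[1.2] NOT false = true
[1] false AND true = false
[root] NOT false = true
Overall: true → paid

Paid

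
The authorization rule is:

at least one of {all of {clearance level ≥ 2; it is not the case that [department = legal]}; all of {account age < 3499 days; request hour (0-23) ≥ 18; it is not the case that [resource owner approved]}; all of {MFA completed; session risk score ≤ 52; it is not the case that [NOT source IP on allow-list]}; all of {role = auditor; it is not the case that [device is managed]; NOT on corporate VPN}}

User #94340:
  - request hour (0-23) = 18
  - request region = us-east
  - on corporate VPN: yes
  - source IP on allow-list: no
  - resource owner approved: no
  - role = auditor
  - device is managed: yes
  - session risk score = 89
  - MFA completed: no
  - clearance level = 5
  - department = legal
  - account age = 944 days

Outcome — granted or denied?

Atomic conditions:
  clearance level ≥ 2: 5 ≥ 2 is true
  department = legal: legal == legal is true
  account age < 3499 days: 944 < 3499 is true
  request hour (0-23) ≥ 18: 18 ≥ 18 is true
  resource owner approved: no → false
  MFA completed: no → false
  session risk score ≤ 52: 89 ≤ 52 is false
  NOT source IP on allow-list: no → true
  role = auditor: auditor == auditor is true
  device is managed: yes → true
  NOT on corporate VPN: yes → false
Combine:
[1.2] NOT true = false
[1] true AND false = false
[2.3] NOT false = true
[2] true AND true AND true = true
[3.3] NOT true = false
[3] false AND false AND false = false
[4.2] NOT true = false
[4] true AND false AND false = false
[root] false OR true OR false OR false = true
Overall: true → granted

Granted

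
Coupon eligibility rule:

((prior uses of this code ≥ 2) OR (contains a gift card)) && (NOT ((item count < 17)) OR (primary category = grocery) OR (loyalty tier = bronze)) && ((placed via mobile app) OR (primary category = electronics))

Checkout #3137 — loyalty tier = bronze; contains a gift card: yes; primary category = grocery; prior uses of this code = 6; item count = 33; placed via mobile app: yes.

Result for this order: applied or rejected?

Applied

Atomic conditions:
  prior uses of this code ≥ 2: 6 ≥ 2 is true
  contains a gift card: yes → true
  item count < 17: 33 < 17 is false
  primary category = grocery: grocery == grocery is true
  loyalty tier = bronze: bronze == bronze is true
  placed via mobile app: yes → true
  primary category = electronics: grocery == electronics is false
Combine:
[1] true OR true = true
[2.1] NOT false = true
[2] true OR true OR true = true
[3] true OR false = true
[root] true AND true AND true = true
Overall: true → applied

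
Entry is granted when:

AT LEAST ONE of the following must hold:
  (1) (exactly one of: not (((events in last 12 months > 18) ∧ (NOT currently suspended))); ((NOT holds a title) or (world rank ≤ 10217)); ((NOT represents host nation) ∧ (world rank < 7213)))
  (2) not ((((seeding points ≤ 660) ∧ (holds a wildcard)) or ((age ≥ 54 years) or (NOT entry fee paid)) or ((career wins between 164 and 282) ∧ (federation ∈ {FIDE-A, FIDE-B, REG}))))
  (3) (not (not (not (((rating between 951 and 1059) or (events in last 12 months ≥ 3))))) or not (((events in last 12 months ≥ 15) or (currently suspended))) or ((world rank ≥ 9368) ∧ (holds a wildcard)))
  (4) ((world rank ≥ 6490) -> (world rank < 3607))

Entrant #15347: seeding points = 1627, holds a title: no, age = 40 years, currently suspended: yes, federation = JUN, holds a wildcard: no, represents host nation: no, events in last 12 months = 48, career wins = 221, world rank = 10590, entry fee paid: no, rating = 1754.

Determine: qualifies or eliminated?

Eliminated

Atomic conditions:
  events in last 12 months > 18: 48 > 18 is true
  NOT currently suspended: yes → false
  NOT holds a title: no → true
  world rank ≤ 10217: 10590 ≤ 10217 is false
  NOT represents host nation: no → true
  world rank < 7213: 10590 < 7213 is false
  seeding points ≤ 660: 1627 ≤ 660 is false
  holds a wildcard: no → false
  age ≥ 54 years: 40 ≥ 54 is false
  NOT entry fee paid: no → true
  career wins between 164 and 282: 221 in [164, 282] is true
  federation ∈ {FIDE-A, FIDE-B, REG}: JUN is not in the set → false
  rating between 951 and 1059: 1754 in [951, 1059] is false
  events in last 12 months ≥ 3: 48 ≥ 3 is true
  events in last 12 months ≥ 15: 48 ≥ 15 is true
  currently suspended: yes → true
  world rank ≥ 9368: 10590 ≥ 9368 is true
  world rank ≥ 6490: 10590 ≥ 6490 is true
  world rank < 3607: 10590 < 3607 is false
Combine:
[1.1.1] true AND false = false
[1.1] NOT false = true
[1.2] true OR false = true
[1.3] true AND false = false
[1] exactly-one(true, true, false) = false
[2.1.1] false AND false = false
[2.1.2] false OR true = true
[2.1.3] true AND false = false
[2.1] false OR true OR false = true
[2] NOT true = false
[3.1.1.1.1] false OR true = true
[3.1.1.1] NOT true = false
[3.1.1] NOT false = true
[3.1] NOT true = false
[3.2.1] true OR true = true
[3.2] NOT true = false
[3.3] true AND false = false
[3] false OR false OR false = false
[4] true → false = false
[root] false OR false OR false OR false = false
Overall: false → eliminated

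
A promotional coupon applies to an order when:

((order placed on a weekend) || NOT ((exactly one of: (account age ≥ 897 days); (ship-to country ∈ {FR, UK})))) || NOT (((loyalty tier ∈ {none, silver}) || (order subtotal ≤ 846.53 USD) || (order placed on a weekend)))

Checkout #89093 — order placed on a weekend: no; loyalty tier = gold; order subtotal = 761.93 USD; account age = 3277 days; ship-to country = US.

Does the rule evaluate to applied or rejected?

Rejected

Atomic conditions:
  order placed on a weekend: no → false
  account age ≥ 897 days: 3277 ≥ 897 is true
  ship-to country ∈ {FR, UK}: US is not in the set → false
  loyalty tier ∈ {none, silver}: gold is not in the set → false
  order subtotal ≤ 846.53 USD: 761.93 ≤ 846.53 is true
Combine:
[1.2.1] exactly-one(true, false) = true
[1.2] NOT true = false
[1] false OR false = false
[2.1] false OR true OR false = true
[2] NOT true = false
[root] false OR false = false
Overall: false → rejected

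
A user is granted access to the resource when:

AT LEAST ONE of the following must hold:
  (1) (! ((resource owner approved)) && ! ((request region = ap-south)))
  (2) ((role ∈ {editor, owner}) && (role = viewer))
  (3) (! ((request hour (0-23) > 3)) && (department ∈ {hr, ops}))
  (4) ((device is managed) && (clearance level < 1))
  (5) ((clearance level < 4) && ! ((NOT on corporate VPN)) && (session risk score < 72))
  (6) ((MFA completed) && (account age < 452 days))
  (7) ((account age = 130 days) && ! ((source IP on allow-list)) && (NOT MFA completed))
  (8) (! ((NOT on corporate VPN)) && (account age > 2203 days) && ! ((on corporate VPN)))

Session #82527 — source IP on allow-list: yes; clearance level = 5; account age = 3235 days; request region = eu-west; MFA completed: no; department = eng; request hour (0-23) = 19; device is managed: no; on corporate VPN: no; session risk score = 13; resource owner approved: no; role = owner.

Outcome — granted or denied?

Atomic conditions:
  resource owner approved: no → false
  request region = ap-south: eu-west == ap-south is false
  role ∈ {editor, owner}: owner is in the set → true
  role = viewer: owner == viewer is false
  request hour (0-23) > 3: 19 > 3 is true
  department ∈ {hr, ops}: eng is not in the set → false
  device is managed: no → false
  clearance level < 1: 5 < 1 is false
  clearance level < 4: 5 < 4 is false
  NOT on corporate VPN: no → true
  session risk score < 72: 13 < 72 is true
  MFA completed: no → false
  account age < 452 days: 3235 < 452 is false
  account age = 130 days: 3235 == 130 is false
  source IP on allow-list: yes → true
  NOT MFA completed: no → true
  account age > 2203 days: 3235 > 2203 is true
  on corporate VPN: no → false
Combine:
[1.1] NOT false = true
[1.2] NOT false = true
[1] true AND true = true
[2] true AND false = false
[3.1] NOT true = false
[3] false AND false = false
[4] false AND false = false
[5.2] NOT true = false
[5] false AND false AND true = false
[6] false AND false = false
[7.2] NOT true = false
[7] false AND false AND true = false
[8.1] NOT true = false
[8.3] NOT false = true
[8] false AND true AND true = false
[root] true OR false OR false OR false OR false OR false OR false OR false = true
Overall: true → granted

Granted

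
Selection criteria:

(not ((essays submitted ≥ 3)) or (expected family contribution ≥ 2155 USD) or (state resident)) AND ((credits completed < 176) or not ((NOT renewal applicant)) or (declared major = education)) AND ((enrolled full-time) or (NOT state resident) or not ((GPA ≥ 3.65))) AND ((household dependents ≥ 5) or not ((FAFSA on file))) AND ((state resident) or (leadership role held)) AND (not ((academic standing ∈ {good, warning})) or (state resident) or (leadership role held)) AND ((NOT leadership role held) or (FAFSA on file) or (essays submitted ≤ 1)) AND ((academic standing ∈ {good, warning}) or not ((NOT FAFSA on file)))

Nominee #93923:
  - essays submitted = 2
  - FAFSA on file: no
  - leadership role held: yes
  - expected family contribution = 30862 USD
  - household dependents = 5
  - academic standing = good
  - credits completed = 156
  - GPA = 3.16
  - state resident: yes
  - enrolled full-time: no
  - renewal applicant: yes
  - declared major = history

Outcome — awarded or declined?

Atomic conditions:
  essays submitted ≥ 3: 2 ≥ 3 is false
  expected family contribution ≥ 2155 USD: 30862 ≥ 2155 is true
  state resident: yes → true
  credits completed < 176: 156 < 176 is true
  NOT renewal applicant: yes → false
  declared major = education: history == education is false
  enrolled full-time: no → false
  NOT state resident: yes → false
  GPA ≥ 3.65: 3.16 ≥ 3.65 is false
  household dependents ≥ 5: 5 ≥ 5 is true
  FAFSA on file: no → false
  leadership role held: yes → true
  academic standing ∈ {good, warning}: good is in the set → true
  NOT leadership role held: yes → false
  essays submitted ≤ 1: 2 ≤ 1 is false
  NOT FAFSA on file: no → true
Combine:
[1.1] NOT false = true
[1] true OR true OR true = true
[2.2] NOT false = true
[2] true OR true OR false = true
[3.3] NOT false = true
[3] false OR false OR true = true
[4.2] NOT false = true
[4] true OR true = true
[5] true OR true = true
[6.1] NOT true = false
[6] false OR true OR true = true
[7] false OR false OR false = false
[8.2] NOT true = false
[8] true OR false = true
[root] true AND true AND true AND true AND true AND true AND false AND true = false
Overall: false → declined

Declined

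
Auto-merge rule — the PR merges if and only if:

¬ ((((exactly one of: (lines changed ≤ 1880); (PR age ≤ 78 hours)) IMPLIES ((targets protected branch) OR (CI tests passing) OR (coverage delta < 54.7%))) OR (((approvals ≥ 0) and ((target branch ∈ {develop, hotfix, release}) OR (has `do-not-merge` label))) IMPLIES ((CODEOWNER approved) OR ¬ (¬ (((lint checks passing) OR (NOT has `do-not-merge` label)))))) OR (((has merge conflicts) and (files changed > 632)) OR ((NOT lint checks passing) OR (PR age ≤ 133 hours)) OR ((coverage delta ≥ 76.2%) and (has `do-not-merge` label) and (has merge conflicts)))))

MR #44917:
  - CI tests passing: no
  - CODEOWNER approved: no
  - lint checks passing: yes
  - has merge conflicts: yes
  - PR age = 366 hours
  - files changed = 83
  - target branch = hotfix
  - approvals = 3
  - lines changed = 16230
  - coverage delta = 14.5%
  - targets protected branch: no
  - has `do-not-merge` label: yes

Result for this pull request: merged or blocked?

Blocked

Atomic conditions:
  lines changed ≤ 1880: 16230 ≤ 1880 is false
  PR age ≤ 78 hours: 366 ≤ 78 is false
  targets protected branch: no → false
  CI tests passing: no → false
  coverage delta < 54.7%: 14.5 < 54.7 is true
  approvals ≥ 0: 3 ≥ 0 is true
  target branch ∈ {develop, hotfix, release}: hotfix is in the set → true
  has `do-not-merge` label: yes → true
  CODEOWNER approved: no → false
  lint checks passing: yes → true
  NOT has `do-not-merge` label: yes → false
  has merge conflicts: yes → true
  files changed > 632: 83 > 632 is false
  NOT lint checks passing: yes → false
  PR age ≤ 133 hours: 366 ≤ 133 is false
  coverage delta ≥ 76.2%: 14.5 ≥ 76.2 is false
Combine:
[1.1.1] exactly-one(false, false) = false
[1.1.2] false OR false OR true = true
[1.1] false → true (antecedent false ⇒ implication holds) = true
[1.2.1.2] true OR true = true
[1.2.1] true AND true = true
[1.2.2.2.1.1] true OR false = true
[1.2.2.2.1] NOT true = false
[1.2.2.2] NOT false = true
[1.2.2] false OR true = true
[1.2] true → true = true
[1.3.1] true AND false = false
[1.3.2] false OR false = false
[1.3.3] false AND true AND true = false
[1.3] false OR false OR false = false
[1] true OR true OR false = true
[root] NOT true = false
Overall: false → blocked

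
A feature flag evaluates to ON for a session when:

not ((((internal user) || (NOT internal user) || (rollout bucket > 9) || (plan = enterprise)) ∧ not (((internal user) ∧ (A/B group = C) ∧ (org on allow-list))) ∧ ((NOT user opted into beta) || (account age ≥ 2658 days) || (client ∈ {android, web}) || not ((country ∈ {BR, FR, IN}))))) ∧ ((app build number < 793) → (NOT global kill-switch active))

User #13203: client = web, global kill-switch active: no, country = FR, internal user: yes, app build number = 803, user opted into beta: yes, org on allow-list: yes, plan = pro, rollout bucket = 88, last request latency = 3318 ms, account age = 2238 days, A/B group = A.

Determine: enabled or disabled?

Atomic conditions:
  internal user: yes → true
  NOT internal user: yes → false
  rollout bucket > 9: 88 > 9 is true
  plan = enterprise: pro == enterprise is false
  A/B group = C: A == C is false
  org on allow-list: yes → true
  NOT user opted into beta: yes → false
  account age ≥ 2658 days: 2238 ≥ 2658 is false
  client ∈ {android, web}: web is in the set → true
  country ∈ {BR, FR, IN}: FR is in the set → true
  app build number < 793: 803 < 793 is false
  NOT global kill-switch active: no → true
Combine:
[1.1.1] true OR false OR true OR false = true
[1.1.2.1] true AND false AND true = false
[1.1.2] NOT false = true
[1.1.3.4] NOT true = false
[1.1.3] false OR false OR true OR false = true
[1.1] true AND true AND true = true
[1] NOT true = false
[2] false → true (antecedent false ⇒ implication holds) = true
[root] false AND true = false
Overall: false → disabled

Disabled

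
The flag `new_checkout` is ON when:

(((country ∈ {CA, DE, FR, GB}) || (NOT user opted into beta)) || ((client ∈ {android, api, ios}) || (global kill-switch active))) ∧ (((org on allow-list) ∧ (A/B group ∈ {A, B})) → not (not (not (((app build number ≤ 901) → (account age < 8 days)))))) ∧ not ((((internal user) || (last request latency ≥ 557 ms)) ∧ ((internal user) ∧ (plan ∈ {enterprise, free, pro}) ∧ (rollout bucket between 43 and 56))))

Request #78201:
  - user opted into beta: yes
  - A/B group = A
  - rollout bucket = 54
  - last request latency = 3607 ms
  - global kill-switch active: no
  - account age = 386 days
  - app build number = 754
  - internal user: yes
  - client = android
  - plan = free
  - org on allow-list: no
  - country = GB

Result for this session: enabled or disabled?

Atomic conditions:
  country ∈ {CA, DE, FR, GB}: GB is in the set → true
  NOT user opted into beta: yes → false
  client ∈ {android, api, ios}: android is in the set → true
  global kill-switch active: no → false
  org on allow-list: no → false
  A/B group ∈ {A, B}: A is in the set → true
  app build number ≤ 901: 754 ≤ 901 is true
  account age < 8 days: 386 < 8 is false
  internal user: yes → true
  last request latency ≥ 557 ms: 3607 ≥ 557 is true
  plan ∈ {enterprise, free, pro}: free is in the set → true
  rollout bucket between 43 and 56: 54 in [43, 56] is true
Combine:
[1.1] true OR false = true
[1.2] true OR false = true
[1] true OR true = true
[2.1] false AND true = false
[2.2.1.1.1] true → false = false
[2.2.1.1] NOT false = true
[2.2.1] NOT true = false
[2.2] NOT false = true
[2] false → true (antecedent false ⇒ implication holds) = true
[3.1.1] true OR true = true
[3.1.2] true AND true AND true = true
[3.1] true AND true = true
[3] NOT true = false
[root] true AND true AND false = false
Overall: false → disabled

Disabled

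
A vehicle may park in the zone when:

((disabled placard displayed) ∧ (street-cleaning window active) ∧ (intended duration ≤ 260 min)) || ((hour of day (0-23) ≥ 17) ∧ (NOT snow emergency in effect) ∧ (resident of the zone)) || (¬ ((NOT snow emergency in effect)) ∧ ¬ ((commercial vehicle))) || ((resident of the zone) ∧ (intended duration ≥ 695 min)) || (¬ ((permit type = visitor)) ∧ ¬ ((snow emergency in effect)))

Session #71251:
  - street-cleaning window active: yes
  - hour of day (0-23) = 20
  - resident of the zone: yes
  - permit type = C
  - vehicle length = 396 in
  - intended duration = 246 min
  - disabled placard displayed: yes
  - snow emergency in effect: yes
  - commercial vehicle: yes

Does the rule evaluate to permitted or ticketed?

Permitted

Atomic conditions:
  disabled placard displayed: yes → true
  street-cleaning window active: yes → true
  intended duration ≤ 260 min: 246 ≤ 260 is true
  hour of day (0-23) ≥ 17: 20 ≥ 17 is true
  NOT snow emergency in effect: yes → false
  resident of the zone: yes → true
  commercial vehicle: yes → true
  intended duration ≥ 695 min: 246 ≥ 695 is false
  permit type = visitor: C == visitor is false
  snow emergency in effect: yes → true
Combine:
[1] true AND true AND true = true
[2] true AND false AND true = false
[3.1] NOT false = true
[3.2] NOT true = false
[3] true AND false = false
[4] true AND false = false
[5.1] NOT false = true
[5.2] NOT true = false
[5] true AND false = false
[root] true OR false OR false OR false OR false = true
Overall: true → permitted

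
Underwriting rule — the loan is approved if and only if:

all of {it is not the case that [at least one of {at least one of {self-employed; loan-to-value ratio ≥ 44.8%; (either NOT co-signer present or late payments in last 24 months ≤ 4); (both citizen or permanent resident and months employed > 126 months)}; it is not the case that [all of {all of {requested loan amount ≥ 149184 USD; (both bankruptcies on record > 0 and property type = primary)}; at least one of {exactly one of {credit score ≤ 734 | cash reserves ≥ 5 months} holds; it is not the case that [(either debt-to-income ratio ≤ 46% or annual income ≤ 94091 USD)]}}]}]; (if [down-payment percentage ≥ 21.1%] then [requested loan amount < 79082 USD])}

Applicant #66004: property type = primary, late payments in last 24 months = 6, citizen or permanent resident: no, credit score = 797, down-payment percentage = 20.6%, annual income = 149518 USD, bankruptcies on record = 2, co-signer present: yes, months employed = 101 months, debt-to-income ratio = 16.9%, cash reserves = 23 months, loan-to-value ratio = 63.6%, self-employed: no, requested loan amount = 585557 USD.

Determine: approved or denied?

Atomic conditions:
  self-employed: no → false
  loan-to-value ratio ≥ 44.8%: 63.6 ≥ 44.8 is true
  NOT co-signer present: yes → false
  late payments in last 24 months ≤ 4: 6 ≤ 4 is false
  citizen or permanent resident: no → false
  months employed > 126 months: 101 > 126 is false
  requested loan amount ≥ 149184 USD: 585557 ≥ 149184 is true
  bankruptcies on record > 0: 2 > 0 is true
  property type = primary: primary == primary is true
  credit score ≤ 734: 797 ≤ 734 is false
  cash reserves ≥ 5 months: 23 ≥ 5 is true
  debt-to-income ratio ≤ 46%: 16.9 ≤ 46 is true
  annual income ≤ 94091 USD: 149518 ≤ 94091 is false
  down-payment percentage ≥ 21.1%: 20.6 ≥ 21.1 is false
  requested loan amount < 79082 USD: 585557 < 79082 is false
Combine:
[1.1.1.3] false OR false = false
[1.1.1.4] false AND false = false
[1.1.1] false OR true OR false OR false = true
[1.1.2.1.1.2] true AND true = true
[1.1.2.1.1] true AND true = true
[1.1.2.1.2.1] exactly-one(false, true) = true
[1.1.2.1.2.2.1] true OR false = true
[1.1.2.1.2.2] NOT true = false
[1.1.2.1.2] true OR false = true
[1.1.2.1] true AND true = true
[1.1.2] NOT true = false
[1.1] true OR false = true
[1] NOT true = false
[2] false → false (antecedent false ⇒ implication holds) = true
[root] false AND true = false
Overall: false → denied

Denied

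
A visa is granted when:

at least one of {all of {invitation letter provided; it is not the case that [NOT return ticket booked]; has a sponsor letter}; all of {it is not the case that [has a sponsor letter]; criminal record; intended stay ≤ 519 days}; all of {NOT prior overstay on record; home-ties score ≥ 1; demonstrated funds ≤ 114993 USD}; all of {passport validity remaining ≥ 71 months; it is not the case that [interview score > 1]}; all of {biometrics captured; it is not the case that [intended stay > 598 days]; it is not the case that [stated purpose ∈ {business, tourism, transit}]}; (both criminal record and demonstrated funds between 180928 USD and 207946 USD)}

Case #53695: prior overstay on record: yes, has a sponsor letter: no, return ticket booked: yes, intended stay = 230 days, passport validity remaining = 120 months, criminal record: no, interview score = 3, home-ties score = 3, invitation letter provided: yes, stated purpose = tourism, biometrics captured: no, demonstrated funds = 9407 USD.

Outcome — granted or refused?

Atomic conditions:
  invitation letter provided: yes → true
  NOT return ticket booked: yes → false
  has a sponsor letter: no → false
  criminal record: no → false
  intended stay ≤ 519 days: 230 ≤ 519 is true
  NOT prior overstay on record: yes → false
  home-ties score ≥ 1: 3 ≥ 1 is true
  demonstrated funds ≤ 114993 USD: 9407 ≤ 114993 is true
  passport validity remaining ≥ 71 months: 120 ≥ 71 is true
  interview score > 1: 3 > 1 is true
  biometrics captured: no → false
  intended stay > 598 days: 230 > 598 is false
  stated purpose ∈ {business, tourism, transit}: tourism is in the set → true
  demonstrated funds between 180928 USD and 207946 USD: 9407 in [180928, 207946] is false
Combine:
[1.2] NOT false = true
[1] true AND true AND false = false
[2.1] NOT false = true
[2] true AND false AND true = false
[3] false AND true AND true = false
[4.2] NOT true = false
[4] true AND false = false
[5.2] NOT false = true
[5.3] NOT true = false
[5] false AND true AND false = false
[6] false AND false = false
[root] false OR false OR false OR false OR false OR false = false
Overall: false → refused

Refused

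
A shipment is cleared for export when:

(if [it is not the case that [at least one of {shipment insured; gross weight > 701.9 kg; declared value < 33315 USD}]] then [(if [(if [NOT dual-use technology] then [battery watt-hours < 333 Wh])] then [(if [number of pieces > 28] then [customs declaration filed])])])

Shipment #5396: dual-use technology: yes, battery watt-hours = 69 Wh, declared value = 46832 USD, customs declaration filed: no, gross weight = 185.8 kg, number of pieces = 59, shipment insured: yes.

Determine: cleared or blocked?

Cleared

Atomic conditions:
  shipment insured: yes → true
  gross weight > 701.9 kg: 185.8 > 701.9 is false
  declared value < 33315 USD: 46832 < 33315 is false
  NOT dual-use technology: yes → false
  battery watt-hours < 333 Wh: 69 < 333 is true
  number of pieces > 28: 59 > 28 is true
  customs declaration filed: no → false
Combine:
[1.1] true OR false OR false = true
[1] NOT true = false
[2.1] false → true (antecedent false ⇒ implication holds) = true
[2.2] true → false = false
[2] true → false = false
[root] false → false (antecedent false ⇒ implication holds) = true
Overall: true → cleared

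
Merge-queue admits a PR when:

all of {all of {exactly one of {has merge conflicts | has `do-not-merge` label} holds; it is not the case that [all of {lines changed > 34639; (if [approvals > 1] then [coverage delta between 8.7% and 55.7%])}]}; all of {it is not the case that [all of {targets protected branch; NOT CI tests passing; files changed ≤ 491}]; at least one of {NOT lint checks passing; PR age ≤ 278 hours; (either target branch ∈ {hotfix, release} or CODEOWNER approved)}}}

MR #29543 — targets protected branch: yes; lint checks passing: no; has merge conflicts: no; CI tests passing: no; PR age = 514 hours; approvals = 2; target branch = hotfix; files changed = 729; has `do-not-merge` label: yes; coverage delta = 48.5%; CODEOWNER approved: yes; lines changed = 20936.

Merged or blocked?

Atomic conditions:
  has merge conflicts: no → false
  has `do-not-merge` label: yes → true
  lines changed > 34639: 20936 > 34639 is false
  approvals > 1: 2 > 1 is true
  coverage delta between 8.7% and 55.7%: 48.5 in [8.7, 55.7] is true
  targets protected branch: yes → true
  NOT CI tests passing: no → true
  files changed ≤ 491: 729 ≤ 491 is false
  NOT lint checks passing: no → true
  PR age ≤ 278 hours: 514 ≤ 278 is false
  target branch ∈ {hotfix, release}: hotfix is in the set → true
  CODEOWNER approved: yes → true
Combine:
[1.1] exactly-one(false, true) = true
[1.2.1.2] true → true = true
[1.2.1] false AND true = false
[1.2] NOT false = true
[1] true AND true = true
[2.1.1] true AND true AND false = false
[2.1] NOT false = true
[2.2.3] true OR true = true
[2.2] true OR false OR true = true
[2] true AND true = true
[root] true AND true = true
Overall: true → merged

Merged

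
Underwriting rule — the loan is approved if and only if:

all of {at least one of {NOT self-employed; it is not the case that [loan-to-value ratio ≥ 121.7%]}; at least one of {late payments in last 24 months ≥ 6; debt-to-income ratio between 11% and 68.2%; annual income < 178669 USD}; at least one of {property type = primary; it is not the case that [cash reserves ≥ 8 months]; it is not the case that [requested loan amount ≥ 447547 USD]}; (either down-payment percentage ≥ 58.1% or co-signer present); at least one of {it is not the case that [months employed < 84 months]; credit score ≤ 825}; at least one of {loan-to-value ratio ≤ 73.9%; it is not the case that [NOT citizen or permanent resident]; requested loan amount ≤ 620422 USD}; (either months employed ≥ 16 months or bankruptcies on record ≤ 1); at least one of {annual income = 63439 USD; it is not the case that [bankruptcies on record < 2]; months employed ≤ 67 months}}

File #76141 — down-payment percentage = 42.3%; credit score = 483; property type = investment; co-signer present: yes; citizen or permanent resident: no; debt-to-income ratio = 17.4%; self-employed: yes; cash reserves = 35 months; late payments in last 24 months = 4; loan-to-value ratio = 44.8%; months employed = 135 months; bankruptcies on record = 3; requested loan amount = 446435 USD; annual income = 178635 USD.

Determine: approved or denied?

Atomic conditions:
  NOT self-employed: yes → false
  loan-to-value ratio ≥ 121.7%: 44.8 ≥ 121.7 is false
  late payments in last 24 months ≥ 6: 4 ≥ 6 is false
  debt-to-income ratio between 11% and 68.2%: 17.4 in [11, 68.2] is true
  annual income < 178669 USD: 178635 < 178669 is true
  property type = primary: investment == primary is false
  cash reserves ≥ 8 months: 35 ≥ 8 is true
  requested loan amount ≥ 447547 USD: 446435 ≥ 447547 is false
  down-payment percentage ≥ 58.1%: 42.3 ≥ 58.1 is false
  co-signer present: yes → true
  months employed < 84 months: 135 < 84 is false
  credit score ≤ 825: 483 ≤ 825 is true
  loan-to-value ratio ≤ 73.9%: 44.8 ≤ 73.9 is true
  NOT citizen or permanent resident: no → true
  requested loan amount ≤ 620422 USD: 446435 ≤ 620422 is true
  months employed ≥ 16 months: 135 ≥ 16 is true
  bankruptcies on record ≤ 1: 3 ≤ 1 is false
  annual income = 63439 USD: 178635 == 63439 is false
  bankruptcies on record < 2: 3 < 2 is false
  months employed ≤ 67 months: 135 ≤ 67 is false
Combine:
[1.2] NOT false = true
[1] false OR true = true
[2] false OR true OR true = true
[3.2] NOT true = false
[3.3] NOT false = true
[3] false OR false OR true = true
[4] false OR true = true
[5.1] NOT false = true
[5] true OR true = true
[6.2] NOT true = false
[6] true OR false OR true = true
[7] true OR false = true
[8.2] NOT false = true
[8] false OR true OR false = true
[root] true AND true AND true AND true AND true AND true AND true AND true = true
Overall: true → approved

Approved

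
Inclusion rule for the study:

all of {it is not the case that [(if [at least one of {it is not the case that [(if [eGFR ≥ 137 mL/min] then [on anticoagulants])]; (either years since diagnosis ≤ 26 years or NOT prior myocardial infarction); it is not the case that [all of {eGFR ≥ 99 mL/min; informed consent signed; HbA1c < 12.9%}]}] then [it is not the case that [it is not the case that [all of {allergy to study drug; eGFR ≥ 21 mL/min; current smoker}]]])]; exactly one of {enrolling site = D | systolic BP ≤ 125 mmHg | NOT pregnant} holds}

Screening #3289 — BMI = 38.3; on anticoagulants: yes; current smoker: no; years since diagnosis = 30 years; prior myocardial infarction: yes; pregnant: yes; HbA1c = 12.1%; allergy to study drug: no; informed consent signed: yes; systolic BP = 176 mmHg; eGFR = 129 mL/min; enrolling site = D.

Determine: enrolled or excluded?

Excluded

Atomic conditions:
  eGFR ≥ 137 mL/min: 129 ≥ 137 is false
  on anticoagulants: yes → true
  years since diagnosis ≤ 26 years: 30 ≤ 26 is false
  NOT prior myocardial infarction: yes → false
  eGFR ≥ 99 mL/min: 129 ≥ 99 is true
  informed consent signed: yes → true
  HbA1c < 12.9%: 12.1 < 12.9 is true
  allergy to study drug: no → false
  eGFR ≥ 21 mL/min: 129 ≥ 21 is true
  current smoker: no → false
  enrolling site = D: D == D is true
  systolic BP ≤ 125 mmHg: 176 ≤ 125 is false
  NOT pregnant: yes → false
Combine:
[1.1.1.1.1] false → true (antecedent false ⇒ implication holds) = true
[1.1.1.1] NOT true = false
[1.1.1.2] false OR false = false
[1.1.1.3.1] true AND true AND true = true
[1.1.1.3] NOT true = false
[1.1.1] false OR false OR false = false
[1.1.2.1.1] false AND true AND false = false
[1.1.2.1] NOT false = true
[1.1.2] NOT true = false
[1.1] false → false (antecedent false ⇒ implication holds) = true
[1] NOT true = false
[2] exactly-one(true, false, false) = true
[root] false AND true = false
Overall: false → excluded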